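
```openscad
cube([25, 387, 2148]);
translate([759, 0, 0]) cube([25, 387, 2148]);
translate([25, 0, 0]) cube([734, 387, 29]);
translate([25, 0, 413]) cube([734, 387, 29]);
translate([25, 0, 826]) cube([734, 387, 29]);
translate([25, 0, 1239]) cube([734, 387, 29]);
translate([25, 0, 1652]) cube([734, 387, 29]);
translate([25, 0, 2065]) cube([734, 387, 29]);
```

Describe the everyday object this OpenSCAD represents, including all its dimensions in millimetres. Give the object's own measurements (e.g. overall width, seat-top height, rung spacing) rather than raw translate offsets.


An open bookshelf. Two side panels, each 25 mm thick, 387 mm deep and 2148 mm tall, stand 784 mm apart (outside-to-outside). Between them sit 6 shelves, each 29 mm thick and 387 mm deep, spanning the full gap between the sides. The bottom shelf rests on the floor (its underside at z = 0) and the clear gap between one shelf's top and the next shelf's underside is 384 mm.


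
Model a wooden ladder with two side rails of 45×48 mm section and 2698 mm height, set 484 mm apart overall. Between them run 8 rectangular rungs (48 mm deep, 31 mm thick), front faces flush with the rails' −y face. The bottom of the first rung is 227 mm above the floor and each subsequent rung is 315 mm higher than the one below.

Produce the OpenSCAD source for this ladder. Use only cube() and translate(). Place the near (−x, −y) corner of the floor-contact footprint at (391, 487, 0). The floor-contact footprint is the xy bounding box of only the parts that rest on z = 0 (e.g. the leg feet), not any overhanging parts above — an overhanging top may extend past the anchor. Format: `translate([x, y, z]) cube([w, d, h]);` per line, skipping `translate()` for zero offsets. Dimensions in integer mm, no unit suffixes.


// rung span = 484 - 2*45 = 394
// rung[k] z = 227 + k*315
translate([391, 487, 0]) cube([45, 48, 2698]);
translate([830, 487, 0]) cube([45, 48, 2698]);
translate([436, 487, 227]) cube([394, 48, 31]);
translate([436, 487, 542]) cube([394, 48, 31]);
translate([436, 487, 857]) cube([394, 48, 31]);
translate([436, 487, 1172]) cube([394, 48, 31]);
translate([436, 487, 1487]) cube([394, 48, 31]);
translate([436, 487, 1802]) cube([394, 48, 31]);
translate([436, 487, 2117]) cube([394, 48, 31]);
translate([436, 487, 2432]) cube([394, 48, 31]);


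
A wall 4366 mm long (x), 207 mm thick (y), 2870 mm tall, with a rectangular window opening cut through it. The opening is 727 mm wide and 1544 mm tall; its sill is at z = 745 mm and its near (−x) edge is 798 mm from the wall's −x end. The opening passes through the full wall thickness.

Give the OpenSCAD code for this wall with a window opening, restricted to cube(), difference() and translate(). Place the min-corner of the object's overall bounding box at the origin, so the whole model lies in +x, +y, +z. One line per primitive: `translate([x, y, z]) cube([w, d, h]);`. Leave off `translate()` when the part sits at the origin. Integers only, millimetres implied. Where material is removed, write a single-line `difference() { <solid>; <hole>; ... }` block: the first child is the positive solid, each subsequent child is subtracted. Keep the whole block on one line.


difference() { cube([4366, 207, 2870]); translate([798, 0, 745]) cube([727, 207, 1544]); }


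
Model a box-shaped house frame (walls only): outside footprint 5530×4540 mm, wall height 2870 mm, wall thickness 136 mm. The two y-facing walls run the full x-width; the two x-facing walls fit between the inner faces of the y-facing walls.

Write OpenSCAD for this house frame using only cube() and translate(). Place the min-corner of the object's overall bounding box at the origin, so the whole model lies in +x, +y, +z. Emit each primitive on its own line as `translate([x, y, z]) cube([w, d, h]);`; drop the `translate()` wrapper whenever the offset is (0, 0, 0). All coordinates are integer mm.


cube([5530, 136, 2870]);
translate([0, 4404, 0]) cube([5530, 136, 2870]);
translate([0, 136, 0]) cube([136, 4268, 2870]);
translate([5394, 136, 0]) cube([136, 4268, 2870]);


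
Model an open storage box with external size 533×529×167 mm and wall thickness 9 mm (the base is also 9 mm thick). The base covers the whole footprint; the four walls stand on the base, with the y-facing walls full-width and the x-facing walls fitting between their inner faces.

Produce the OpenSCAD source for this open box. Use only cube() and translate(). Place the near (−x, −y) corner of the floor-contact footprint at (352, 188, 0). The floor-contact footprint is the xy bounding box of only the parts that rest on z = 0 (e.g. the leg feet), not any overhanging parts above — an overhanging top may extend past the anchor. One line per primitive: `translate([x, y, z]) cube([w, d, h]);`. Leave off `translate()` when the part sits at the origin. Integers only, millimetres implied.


translate([352, 188, 0]) cube([533, 529, 9]);
translate([352, 188, 9]) cube([533, 9, 158]);
translate([352, 708, 9]) cube([533, 9, 158]);
translate([352, 197, 9]) cube([9, 511, 158]);
translate([876, 197, 9]) cube([9, 511, 158]);


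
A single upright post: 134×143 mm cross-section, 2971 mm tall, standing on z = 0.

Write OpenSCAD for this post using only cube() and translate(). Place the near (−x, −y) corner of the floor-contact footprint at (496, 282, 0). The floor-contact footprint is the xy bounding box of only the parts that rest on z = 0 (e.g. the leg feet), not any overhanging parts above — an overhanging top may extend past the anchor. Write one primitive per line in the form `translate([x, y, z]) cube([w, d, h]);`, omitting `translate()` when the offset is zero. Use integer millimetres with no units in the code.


translate([496, 282, 0]) cube([134, 143, 2971]);


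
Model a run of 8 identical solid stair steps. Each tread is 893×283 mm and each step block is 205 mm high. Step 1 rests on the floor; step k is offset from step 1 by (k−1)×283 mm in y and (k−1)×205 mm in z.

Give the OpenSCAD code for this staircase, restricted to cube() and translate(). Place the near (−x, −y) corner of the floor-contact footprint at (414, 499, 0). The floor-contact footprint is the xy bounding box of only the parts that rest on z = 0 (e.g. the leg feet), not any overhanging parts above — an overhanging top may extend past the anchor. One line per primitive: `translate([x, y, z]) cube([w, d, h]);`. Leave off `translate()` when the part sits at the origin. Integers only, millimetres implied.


translate([414, 499, 0]) cube([893, 283, 205]);
translate([414, 782, 205]) cube([893, 283, 205]);
translate([414, 1065, 410]) cube([893, 283, 205]);
translate([414, 1348, 615]) cube([893, 283, 205]);
translate([414, 1631, 820]) cube([893, 283, 205]);
translate([414, 1914, 1025]) cube([893, 283, 205]);
translate([414, 2197, 1230]) cube([893, 283, 205]);
translate([414, 2480, 1435]) cube([893, 283, 205]);


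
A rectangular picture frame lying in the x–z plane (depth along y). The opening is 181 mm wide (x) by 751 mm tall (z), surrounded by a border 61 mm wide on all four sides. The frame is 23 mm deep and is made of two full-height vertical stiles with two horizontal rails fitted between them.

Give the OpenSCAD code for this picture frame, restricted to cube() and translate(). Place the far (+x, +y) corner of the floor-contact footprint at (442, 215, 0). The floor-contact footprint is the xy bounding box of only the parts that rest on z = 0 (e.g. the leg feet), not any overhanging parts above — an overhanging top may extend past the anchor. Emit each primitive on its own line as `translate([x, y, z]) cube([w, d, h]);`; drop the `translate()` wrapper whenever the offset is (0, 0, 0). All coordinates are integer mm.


translate([139, 192, 0]) cube([61, 23, 873]);
translate([381, 192, 0]) cube([61, 23, 873]);
translate([200, 192, 0]) cube([181, 23, 61]);
translate([200, 192, 812]) cube([181, 23, 61]);


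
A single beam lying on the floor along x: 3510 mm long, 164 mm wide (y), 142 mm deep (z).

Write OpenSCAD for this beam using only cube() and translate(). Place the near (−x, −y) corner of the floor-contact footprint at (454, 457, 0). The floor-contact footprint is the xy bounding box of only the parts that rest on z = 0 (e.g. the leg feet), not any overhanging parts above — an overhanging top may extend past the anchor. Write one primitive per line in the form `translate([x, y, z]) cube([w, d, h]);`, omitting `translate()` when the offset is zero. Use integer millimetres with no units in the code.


translate([454, 457, 0]) cube([3510, 164, 142]);


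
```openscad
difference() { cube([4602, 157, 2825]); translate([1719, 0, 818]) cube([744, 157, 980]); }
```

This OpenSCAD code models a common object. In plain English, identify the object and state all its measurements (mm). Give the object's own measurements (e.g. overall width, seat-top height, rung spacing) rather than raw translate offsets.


A wall 4602 mm long (x), 157 mm thick (y), 2825 mm tall, with a rectangular window opening cut through it. The opening is 744 mm wide and 980 mm tall; its sill is at z = 818 mm and its near (−x) edge is 1719 mm from the wall's −x end. The opening passes through the full wall thickness.


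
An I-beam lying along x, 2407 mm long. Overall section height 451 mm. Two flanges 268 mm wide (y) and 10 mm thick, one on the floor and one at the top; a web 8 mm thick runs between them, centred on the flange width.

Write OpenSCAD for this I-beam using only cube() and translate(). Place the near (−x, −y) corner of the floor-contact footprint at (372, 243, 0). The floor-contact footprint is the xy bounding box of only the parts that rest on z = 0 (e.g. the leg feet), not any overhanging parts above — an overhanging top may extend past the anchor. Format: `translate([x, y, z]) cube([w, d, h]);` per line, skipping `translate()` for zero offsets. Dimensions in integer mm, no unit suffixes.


translate([372, 243, 0]) cube([2407, 268, 10]);
translate([372, 373, 10]) cube([2407, 8, 431]);
translate([372, 243, 441]) cube([2407, 268, 10]);


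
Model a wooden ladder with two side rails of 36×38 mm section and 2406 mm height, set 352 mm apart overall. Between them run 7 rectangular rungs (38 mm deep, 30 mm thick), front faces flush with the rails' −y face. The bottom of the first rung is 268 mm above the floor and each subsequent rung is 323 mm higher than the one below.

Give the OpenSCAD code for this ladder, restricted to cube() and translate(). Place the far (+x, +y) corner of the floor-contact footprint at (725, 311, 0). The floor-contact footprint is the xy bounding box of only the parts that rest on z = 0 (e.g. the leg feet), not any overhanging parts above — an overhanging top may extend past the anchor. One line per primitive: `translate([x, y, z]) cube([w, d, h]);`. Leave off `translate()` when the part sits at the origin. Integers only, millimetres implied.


translate([373, 273, 0]) cube([36, 38, 2406]);
translate([689, 273, 0]) cube([36, 38, 2406]);
translate([409, 273, 268]) cube([280, 38, 30]);
translate([409, 273, 591]) cube([280, 38, 30]);
translate([409, 273, 914]) cube([280, 38, 30]);
translate([409, 273, 1237]) cube([280, 38, 30]);
translate([409, 273, 1560]) cube([280, 38, 30]);
translate([409, 273, 1883]) cube([280, 38, 30]);
translate([409, 273, 2206]) cube([280, 38, 30]);


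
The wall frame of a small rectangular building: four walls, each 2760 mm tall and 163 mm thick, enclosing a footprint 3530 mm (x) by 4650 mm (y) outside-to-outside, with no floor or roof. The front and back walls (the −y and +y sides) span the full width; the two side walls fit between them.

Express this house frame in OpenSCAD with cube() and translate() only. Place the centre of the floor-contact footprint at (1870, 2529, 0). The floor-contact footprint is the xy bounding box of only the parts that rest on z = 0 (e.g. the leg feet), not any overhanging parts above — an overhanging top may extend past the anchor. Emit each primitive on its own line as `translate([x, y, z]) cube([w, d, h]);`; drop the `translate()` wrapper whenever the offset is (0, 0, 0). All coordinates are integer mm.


translate([105, 204, 0]) cube([3530, 163, 2760]);
translate([105, 4691, 0]) cube([3530, 163, 2760]);
translate([105, 367, 0]) cube([163, 4324, 2760]);
translate([3472, 367, 0]) cube([163, 4324, 2760]);


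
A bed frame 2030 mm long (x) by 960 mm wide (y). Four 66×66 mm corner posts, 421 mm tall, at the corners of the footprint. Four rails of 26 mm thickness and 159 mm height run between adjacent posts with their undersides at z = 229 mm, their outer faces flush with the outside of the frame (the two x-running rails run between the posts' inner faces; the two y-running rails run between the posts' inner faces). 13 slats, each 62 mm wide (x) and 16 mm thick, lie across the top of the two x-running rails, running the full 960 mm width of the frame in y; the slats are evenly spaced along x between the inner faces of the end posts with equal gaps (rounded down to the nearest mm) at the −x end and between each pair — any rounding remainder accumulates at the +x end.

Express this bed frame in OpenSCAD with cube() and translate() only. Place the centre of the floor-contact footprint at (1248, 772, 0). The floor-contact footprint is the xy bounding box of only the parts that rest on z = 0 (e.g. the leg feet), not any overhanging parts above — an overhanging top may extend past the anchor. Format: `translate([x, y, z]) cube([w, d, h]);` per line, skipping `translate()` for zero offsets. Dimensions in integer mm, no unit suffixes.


// slat z = rail_z + rail_h = 229 + 159 = 388
// slat gap = ⌊(1898 − 13·62) / 14⌋ = 78
translate([233, 292, 0]) cube([66, 66, 421]);
translate([233, 1186, 0]) cube([66, 66, 421]);
translate([2197, 292, 0]) cube([66, 66, 421]);
translate([2197, 1186, 0]) cube([66, 66, 421]);
translate([299, 292, 229]) cube([1898, 26, 159]);
translate([299, 1226, 229]) cube([1898, 26, 159]);
translate([233, 358, 229]) cube([26, 828, 159]);
translate([2237, 358, 229]) cube([26, 828, 159]);
translate([377, 292, 388]) cube([62, 960, 16]);
translate([517, 292, 388]) cube([62, 960, 16]);
translate([657, 292, 388]) cube([62, 960, 16]);
translate([797, 292, 388]) cube([62, 960, 16]);
translate([937, 292, 388]) cube([62, 960, 16]);
translate([1077, 292, 388]) cube([62, 960, 16]);
translate([1217, 292, 388]) cube([62, 960, 16]);
translate([1357, 292, 388]) cube([62, 960, 16]);
translate([1497, 292, 388]) cube([62, 960, 16]);
translate([1637, 292, 388]) cube([62, 960, 16]);
translate([1777, 292, 388]) cube([62, 960, 16]);
translate([1917, 292, 388]) cube([62, 960, 16]);
translate([2057, 292, 388]) cube([62, 960, 16]);


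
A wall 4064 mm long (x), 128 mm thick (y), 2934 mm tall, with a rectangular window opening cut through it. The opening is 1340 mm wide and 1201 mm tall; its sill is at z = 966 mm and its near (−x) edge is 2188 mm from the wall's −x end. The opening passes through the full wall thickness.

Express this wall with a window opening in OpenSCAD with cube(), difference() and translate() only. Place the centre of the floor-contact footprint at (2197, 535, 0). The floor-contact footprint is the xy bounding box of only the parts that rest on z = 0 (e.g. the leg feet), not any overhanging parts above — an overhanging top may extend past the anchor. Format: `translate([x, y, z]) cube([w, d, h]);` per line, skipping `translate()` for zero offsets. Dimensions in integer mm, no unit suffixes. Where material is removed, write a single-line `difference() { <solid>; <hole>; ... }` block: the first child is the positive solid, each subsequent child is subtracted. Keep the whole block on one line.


difference() { translate([165, 471, 0]) cube([4064, 128, 2934]); translate([2353, 471, 966]) cube([1340, 128, 1201]); }


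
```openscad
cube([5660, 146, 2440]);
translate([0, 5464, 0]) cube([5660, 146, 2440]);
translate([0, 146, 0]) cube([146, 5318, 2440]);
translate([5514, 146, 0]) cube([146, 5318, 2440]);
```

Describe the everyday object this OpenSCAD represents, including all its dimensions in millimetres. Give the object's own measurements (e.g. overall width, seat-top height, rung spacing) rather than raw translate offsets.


The wall frame of a small rectangular building: four walls, each 2440 mm tall and 146 mm thick, enclosing a footprint 5660 mm (x) by 5610 mm (y) outside-to-outside, with no floor or roof. The front and back walls (the −y and +y sides) span the full width; the two side walls fit between them.


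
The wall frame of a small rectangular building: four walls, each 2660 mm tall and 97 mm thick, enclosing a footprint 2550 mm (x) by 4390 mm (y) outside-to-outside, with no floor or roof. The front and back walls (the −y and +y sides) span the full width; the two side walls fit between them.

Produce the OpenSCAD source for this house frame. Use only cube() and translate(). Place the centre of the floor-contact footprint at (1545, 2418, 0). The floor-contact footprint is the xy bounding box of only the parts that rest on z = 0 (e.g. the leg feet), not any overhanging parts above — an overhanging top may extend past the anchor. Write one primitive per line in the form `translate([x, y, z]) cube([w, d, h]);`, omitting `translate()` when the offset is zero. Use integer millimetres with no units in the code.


translate([270, 223, 0]) cube([2550, 97, 2660]);
translate([270, 4516, 0]) cube([2550, 97, 2660]);
translate([270, 320, 0]) cube([97, 4196, 2660]);
translate([2723, 320, 0]) cube([97, 4196, 2660]);


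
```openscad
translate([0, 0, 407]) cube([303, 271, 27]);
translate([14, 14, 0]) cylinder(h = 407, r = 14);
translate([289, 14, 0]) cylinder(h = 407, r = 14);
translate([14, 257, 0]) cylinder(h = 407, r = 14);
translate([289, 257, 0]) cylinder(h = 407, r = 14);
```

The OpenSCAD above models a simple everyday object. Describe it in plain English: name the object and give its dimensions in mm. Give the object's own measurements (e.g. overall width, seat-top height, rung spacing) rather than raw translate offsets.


A four-legged stool. The seat is a 303×271×27 mm slab whose top surface is at z = 434 mm; four round legs, each 28 mm in diameter, run from the floor (z = 0) to the underside of the seat, each leg's axis is inset half a diameter from the nearest pair of seat edges (so the leg's bounding box is flush with the corner).


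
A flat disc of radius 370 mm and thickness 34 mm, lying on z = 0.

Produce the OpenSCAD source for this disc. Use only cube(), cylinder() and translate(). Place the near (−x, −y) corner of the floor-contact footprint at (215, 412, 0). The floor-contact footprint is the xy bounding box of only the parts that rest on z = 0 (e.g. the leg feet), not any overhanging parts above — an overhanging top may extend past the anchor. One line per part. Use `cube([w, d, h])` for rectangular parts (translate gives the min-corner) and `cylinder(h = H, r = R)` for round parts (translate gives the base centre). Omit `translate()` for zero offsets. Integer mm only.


translate([585, 782, 0]) cylinder(h = 34, r = 370);


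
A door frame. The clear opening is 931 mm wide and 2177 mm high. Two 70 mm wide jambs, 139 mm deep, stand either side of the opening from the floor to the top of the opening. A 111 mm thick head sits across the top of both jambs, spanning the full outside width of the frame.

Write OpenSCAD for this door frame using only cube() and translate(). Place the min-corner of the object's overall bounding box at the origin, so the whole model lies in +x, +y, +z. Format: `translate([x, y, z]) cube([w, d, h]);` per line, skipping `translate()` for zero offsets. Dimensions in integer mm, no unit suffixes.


cube([70, 139, 2177]);
translate([1001, 0, 0]) cube([70, 139, 2177]);
translate([0, 0, 2177]) cube([1071, 139, 111]);


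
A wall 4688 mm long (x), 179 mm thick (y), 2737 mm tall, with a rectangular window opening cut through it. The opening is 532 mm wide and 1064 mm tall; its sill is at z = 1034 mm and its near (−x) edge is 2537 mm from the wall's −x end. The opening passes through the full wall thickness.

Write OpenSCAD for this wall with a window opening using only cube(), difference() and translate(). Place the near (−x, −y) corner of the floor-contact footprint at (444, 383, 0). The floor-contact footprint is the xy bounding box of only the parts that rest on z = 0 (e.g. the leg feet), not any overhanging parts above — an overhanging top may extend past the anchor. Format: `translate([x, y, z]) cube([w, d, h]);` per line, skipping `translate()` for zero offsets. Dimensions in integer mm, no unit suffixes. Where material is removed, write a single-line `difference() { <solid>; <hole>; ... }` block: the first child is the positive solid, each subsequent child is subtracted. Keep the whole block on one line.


difference() { translate([444, 383, 0]) cube([4688, 179, 2737]); translate([2981, 383, 1034]) cube([532, 179, 1064]); }


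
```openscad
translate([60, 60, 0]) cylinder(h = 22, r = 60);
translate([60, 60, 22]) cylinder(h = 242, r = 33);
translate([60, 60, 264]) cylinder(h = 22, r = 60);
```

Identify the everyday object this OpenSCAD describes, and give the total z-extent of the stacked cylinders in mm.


A spool. The overall height is 286 mm.

Three coaxial cylinders, large–small–large — a spool. Two 22 mm flanges and a 242 mm core give 22 + 242 + 22 = 286 mm.


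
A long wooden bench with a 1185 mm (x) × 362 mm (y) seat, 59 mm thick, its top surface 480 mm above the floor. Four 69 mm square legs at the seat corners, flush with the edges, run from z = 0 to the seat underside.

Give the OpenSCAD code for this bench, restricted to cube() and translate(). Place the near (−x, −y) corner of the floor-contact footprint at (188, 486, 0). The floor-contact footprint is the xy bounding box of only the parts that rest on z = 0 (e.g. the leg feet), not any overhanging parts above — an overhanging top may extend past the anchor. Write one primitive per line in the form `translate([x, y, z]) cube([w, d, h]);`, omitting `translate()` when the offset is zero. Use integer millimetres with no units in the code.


translate([188, 486, 421]) cube([1185, 362, 59]);
translate([188, 486, 0]) cube([69, 69, 421]);
translate([188, 779, 0]) cube([69, 69, 421]);
translate([1304, 486, 0]) cube([69, 69, 421]);
translate([1304, 779, 0]) cube([69, 69, 421]);


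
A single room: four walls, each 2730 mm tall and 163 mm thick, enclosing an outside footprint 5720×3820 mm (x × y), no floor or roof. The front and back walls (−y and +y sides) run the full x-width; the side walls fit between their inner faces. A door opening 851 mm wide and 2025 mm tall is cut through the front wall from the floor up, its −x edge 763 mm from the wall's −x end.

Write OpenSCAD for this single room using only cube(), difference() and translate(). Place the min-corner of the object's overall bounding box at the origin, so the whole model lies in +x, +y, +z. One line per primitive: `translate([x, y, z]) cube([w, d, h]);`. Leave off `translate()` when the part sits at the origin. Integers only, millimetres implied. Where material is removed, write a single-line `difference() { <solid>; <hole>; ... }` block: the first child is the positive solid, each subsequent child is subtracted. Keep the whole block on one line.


difference() { cube([5720, 163, 2730]); translate([763, 0, 0]) cube([851, 163, 2025]); }
translate([0, 3657, 0]) cube([5720, 163, 2730]);
translate([0, 163, 0]) cube([163, 3494, 2730]);
translate([5557, 163, 0]) cube([163, 3494, 2730]);


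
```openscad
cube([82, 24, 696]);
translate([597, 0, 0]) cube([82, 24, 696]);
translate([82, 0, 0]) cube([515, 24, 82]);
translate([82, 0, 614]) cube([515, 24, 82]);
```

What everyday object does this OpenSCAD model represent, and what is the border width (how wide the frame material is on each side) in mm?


A picture frame. The border width is 82 mm.

Four thin pieces enclosing a rectangular opening — a picture frame. The two full-height stiles are 696 mm tall; the top rail sits at z = 614 and is 82 mm tall, so the border above the opening is 696 − 614 = 82 mm, matching the stile x-width.


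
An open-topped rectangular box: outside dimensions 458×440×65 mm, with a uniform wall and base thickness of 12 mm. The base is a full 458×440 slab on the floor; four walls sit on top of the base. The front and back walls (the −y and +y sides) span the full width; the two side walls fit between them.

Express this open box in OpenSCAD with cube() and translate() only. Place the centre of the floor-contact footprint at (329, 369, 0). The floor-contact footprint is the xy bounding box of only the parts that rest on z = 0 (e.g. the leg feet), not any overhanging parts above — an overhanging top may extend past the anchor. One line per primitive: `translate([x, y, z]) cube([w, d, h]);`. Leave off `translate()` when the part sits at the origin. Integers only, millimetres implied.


translate([100, 149, 0]) cube([458, 440, 12]);
translate([100, 149, 12]) cube([458, 12, 53]);
translate([100, 577, 12]) cube([458, 12, 53]);
translate([100, 161, 12]) cube([12, 416, 53]);
translate([546, 161, 12]) cube([12, 416, 53]);


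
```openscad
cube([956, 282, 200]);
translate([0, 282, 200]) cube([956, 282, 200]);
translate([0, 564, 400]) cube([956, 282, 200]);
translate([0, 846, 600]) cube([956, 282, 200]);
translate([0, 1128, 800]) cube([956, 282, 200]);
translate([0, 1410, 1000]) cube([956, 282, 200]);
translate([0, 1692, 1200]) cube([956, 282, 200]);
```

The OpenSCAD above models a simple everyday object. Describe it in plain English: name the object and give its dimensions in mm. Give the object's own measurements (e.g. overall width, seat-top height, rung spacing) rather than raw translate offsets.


A straight staircase of 7 solid steps. Each step is 956 mm wide (x), 282 mm deep (y, the going) and 200 mm tall (the rise). The first step rests on the floor; each subsequent step sits one going further in +y and one rise higher in +z, directly behind and above the previous step with no overlap.


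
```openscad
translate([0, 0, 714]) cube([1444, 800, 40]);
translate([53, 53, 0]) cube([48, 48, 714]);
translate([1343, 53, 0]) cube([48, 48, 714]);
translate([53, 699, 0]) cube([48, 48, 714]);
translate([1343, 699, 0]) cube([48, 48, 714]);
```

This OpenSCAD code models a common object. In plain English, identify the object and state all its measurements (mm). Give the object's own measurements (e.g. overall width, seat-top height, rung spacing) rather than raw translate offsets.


A table: top 1444 mm (x) × 800 mm (y), 40 mm thick, upper face at z = 754 mm, on four 48×48 mm square legs, each inset 53 mm from the nearest pair of top edges from z = 0 to the bottom of the top.


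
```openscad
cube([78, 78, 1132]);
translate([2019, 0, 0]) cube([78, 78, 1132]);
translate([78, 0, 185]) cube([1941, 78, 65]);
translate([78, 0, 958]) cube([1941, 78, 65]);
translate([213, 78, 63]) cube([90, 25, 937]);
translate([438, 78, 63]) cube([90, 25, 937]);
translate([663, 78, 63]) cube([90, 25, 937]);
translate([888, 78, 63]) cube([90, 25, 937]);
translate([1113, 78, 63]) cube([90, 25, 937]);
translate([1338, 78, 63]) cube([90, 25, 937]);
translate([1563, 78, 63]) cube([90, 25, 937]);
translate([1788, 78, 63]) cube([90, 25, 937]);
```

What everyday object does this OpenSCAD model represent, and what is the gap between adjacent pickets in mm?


A fence section. The picket gap is 135 mm.

Two posts, two rails, 8 pickets — a fence section. Span 1941 mm holds 8 pickets of 90 mm with 9 equal gaps: ⌊(1941 − 8·90) / 9⌋ = 135 mm.


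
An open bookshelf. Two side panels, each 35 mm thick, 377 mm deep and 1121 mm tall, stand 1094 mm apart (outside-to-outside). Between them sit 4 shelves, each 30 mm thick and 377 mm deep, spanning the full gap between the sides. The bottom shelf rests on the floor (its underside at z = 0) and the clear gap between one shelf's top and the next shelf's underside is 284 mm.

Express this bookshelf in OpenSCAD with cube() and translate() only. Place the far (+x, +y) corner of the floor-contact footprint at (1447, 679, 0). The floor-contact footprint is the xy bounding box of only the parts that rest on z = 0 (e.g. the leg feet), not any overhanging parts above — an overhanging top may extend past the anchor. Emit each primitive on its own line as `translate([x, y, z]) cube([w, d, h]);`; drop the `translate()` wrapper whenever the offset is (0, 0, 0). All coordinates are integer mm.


translate([353, 302, 0]) cube([35, 377, 1121]);
translate([1412, 302, 0]) cube([35, 377, 1121]);
translate([388, 302, 0]) cube([1024, 377, 30]);
translate([388, 302, 314]) cube([1024, 377, 30]);
translate([388, 302, 628]) cube([1024, 377, 30]);
translate([388, 302, 942]) cube([1024, 377, 30]);


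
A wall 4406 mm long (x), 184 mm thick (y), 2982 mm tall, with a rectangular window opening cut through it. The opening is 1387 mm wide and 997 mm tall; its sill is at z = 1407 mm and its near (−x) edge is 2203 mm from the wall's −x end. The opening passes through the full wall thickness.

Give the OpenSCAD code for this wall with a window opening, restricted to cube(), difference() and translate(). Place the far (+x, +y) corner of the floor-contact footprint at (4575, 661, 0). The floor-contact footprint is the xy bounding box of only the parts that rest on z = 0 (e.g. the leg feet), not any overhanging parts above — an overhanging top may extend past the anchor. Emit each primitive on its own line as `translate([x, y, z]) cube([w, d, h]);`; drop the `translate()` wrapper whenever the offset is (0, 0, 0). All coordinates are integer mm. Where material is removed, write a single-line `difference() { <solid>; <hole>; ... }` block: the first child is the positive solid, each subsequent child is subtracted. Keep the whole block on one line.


difference() { translate([169, 477, 0]) cube([4406, 184, 2982]); translate([2372, 477, 1407]) cube([1387, 184, 997]); }


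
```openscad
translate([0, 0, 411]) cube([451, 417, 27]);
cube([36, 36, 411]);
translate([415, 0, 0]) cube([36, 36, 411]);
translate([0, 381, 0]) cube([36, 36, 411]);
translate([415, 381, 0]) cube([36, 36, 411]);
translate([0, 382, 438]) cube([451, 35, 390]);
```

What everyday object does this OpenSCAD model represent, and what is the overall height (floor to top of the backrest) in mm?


A chair. The overall height is 828 mm.

A slab on four corner posts with a tall panel at the back — a chair. The seat slab sits at z = 411 with thickness 27, and the 390 mm backrest starts at the seat top, so the overall height is 411 + 27 + 390 = 828 mm.


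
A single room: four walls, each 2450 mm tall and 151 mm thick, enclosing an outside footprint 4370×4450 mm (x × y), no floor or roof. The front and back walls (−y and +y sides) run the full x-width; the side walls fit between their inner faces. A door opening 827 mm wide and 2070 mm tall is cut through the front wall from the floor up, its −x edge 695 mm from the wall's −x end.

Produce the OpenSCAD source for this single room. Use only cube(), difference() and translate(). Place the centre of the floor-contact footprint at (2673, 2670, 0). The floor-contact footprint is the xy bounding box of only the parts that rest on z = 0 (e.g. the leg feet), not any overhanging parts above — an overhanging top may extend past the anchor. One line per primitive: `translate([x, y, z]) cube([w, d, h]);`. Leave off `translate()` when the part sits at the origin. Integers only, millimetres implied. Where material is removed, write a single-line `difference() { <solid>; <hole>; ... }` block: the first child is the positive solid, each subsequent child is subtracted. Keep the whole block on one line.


difference() { translate([488, 445, 0]) cube([4370, 151, 2450]); translate([1183, 445, 0]) cube([827, 151, 2070]); }
translate([488, 4744, 0]) cube([4370, 151, 2450]);
translate([488, 596, 0]) cube([151, 4148, 2450]);
translate([4707, 596, 0]) cube([151, 4148, 2450]);


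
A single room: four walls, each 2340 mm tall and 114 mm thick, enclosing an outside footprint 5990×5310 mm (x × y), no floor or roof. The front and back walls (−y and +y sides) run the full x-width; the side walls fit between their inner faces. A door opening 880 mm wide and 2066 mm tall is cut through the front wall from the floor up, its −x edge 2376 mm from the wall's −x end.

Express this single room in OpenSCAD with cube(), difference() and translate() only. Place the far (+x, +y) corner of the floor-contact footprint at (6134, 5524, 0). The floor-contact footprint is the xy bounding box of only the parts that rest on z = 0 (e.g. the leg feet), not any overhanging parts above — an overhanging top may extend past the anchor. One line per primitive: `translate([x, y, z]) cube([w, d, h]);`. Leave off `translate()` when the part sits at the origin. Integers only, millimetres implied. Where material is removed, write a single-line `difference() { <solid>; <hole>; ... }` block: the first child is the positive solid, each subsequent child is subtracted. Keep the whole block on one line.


difference() { translate([144, 214, 0]) cube([5990, 114, 2340]); translate([2520, 214, 0]) cube([880, 114, 2066]); }
translate([144, 5410, 0]) cube([5990, 114, 2340]);
translate([144, 328, 0]) cube([114, 5082, 2340]);
translate([6020, 328, 0]) cube([114, 5082, 2340]);


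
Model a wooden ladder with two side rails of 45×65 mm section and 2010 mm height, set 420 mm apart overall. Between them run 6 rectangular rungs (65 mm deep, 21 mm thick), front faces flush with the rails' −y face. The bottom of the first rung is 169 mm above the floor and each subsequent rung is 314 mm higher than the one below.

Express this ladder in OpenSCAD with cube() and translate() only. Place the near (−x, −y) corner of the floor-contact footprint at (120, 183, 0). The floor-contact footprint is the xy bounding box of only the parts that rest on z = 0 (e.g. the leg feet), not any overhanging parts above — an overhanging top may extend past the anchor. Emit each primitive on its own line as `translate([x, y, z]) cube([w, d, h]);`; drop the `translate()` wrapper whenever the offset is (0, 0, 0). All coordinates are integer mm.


translate([120, 183, 0]) cube([45, 65, 2010]);
translate([495, 183, 0]) cube([45, 65, 2010]);
translate([165, 183, 169]) cube([330, 65, 21]);
translate([165, 183, 483]) cube([330, 65, 21]);
translate([165, 183, 797]) cube([330, 65, 21]);
translate([165, 183, 1111]) cube([330, 65, 21]);
translate([165, 183, 1425]) cube([330, 65, 21]);
translate([165, 183, 1739]) cube([330, 65, 21]);


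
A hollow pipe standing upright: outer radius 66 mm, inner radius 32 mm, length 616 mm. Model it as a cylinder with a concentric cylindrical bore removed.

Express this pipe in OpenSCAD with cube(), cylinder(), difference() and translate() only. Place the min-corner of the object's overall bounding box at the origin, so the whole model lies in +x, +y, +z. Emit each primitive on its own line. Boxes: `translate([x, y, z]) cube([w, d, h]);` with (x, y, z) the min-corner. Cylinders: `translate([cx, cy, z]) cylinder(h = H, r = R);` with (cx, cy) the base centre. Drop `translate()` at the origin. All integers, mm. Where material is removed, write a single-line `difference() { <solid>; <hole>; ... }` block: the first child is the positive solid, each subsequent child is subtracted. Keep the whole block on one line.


difference() { translate([66, 66, 0]) cylinder(h = 616, r = 66); translate([66, 66, 0]) cylinder(h = 616, r = 32); }


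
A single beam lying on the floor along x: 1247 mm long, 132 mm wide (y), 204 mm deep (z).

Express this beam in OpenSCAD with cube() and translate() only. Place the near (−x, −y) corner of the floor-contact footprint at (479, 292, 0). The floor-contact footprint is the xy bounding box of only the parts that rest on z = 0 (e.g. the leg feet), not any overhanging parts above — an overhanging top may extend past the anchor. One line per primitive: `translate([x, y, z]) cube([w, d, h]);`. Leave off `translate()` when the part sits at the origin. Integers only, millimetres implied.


translate([479, 292, 0]) cube([1247, 132, 204]);


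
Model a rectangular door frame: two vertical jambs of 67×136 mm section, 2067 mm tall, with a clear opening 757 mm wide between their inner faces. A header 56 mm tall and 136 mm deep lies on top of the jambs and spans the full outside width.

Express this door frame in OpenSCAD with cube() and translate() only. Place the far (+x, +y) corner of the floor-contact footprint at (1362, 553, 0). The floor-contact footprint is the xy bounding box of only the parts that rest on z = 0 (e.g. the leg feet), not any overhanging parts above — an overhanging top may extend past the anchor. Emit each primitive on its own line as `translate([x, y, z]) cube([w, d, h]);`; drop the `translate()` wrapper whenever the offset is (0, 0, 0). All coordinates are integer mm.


translate([471, 417, 0]) cube([67, 136, 2067]);
translate([1295, 417, 0]) cube([67, 136, 2067]);
translate([471, 417, 2067]) cube([891, 136, 56]);


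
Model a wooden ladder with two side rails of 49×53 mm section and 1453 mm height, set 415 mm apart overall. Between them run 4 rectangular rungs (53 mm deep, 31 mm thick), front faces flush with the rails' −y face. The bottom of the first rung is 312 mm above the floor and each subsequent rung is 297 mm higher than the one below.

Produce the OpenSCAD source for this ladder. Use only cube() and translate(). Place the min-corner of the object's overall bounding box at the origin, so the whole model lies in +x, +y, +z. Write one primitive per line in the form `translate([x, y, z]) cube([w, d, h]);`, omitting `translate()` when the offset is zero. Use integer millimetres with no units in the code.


cube([49, 53, 1453]);
translate([366, 0, 0]) cube([49, 53, 1453]);
translate([49, 0, 312]) cube([317, 53, 31]);
translate([49, 0, 609]) cube([317, 53, 31]);
translate([49, 0, 906]) cube([317, 53, 31]);
translate([49, 0, 1203]) cube([317, 53, 31]);


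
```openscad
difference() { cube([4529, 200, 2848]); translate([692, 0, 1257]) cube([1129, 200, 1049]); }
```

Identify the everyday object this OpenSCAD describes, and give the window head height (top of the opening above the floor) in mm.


A wall with a window opening. The window head height is 2306 mm.

A wall with a rectangular opening subtracted — a window. Sill at z = 1257, opening 1049 mm tall, so the head is at 1257 + 1049 = 2306 mm.


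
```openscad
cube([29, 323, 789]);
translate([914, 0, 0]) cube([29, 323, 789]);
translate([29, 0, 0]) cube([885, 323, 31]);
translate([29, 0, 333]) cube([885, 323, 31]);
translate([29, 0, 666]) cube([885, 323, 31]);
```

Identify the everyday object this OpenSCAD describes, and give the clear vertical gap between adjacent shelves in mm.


A bookshelf. The clear shelf gap is 302 mm.

Two tall side panels with 3 horizontal boards between them — a bookshelf. The first two shelf undersides are at z = 0 and z = 333; with shelf thickness 31, the clear gap is 333 − 0 − 31 = 302 mm.


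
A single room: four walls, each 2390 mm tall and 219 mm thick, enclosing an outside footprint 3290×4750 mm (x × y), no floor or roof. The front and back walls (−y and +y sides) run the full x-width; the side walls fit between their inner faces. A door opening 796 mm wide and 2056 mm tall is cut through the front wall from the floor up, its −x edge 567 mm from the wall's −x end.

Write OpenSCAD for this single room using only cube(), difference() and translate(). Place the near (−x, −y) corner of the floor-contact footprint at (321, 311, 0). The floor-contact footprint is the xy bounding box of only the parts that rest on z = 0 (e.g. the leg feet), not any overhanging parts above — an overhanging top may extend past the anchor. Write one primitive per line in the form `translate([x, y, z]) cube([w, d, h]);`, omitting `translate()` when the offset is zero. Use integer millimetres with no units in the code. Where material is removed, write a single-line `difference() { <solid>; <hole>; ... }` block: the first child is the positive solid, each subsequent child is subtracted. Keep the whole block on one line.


difference() { translate([321, 311, 0]) cube([3290, 219, 2390]); translate([888, 311, 0]) cube([796, 219, 2056]); }
translate([321, 4842, 0]) cube([3290, 219, 2390]);
translate([321, 530, 0]) cube([219, 4312, 2390]);
translate([3392, 530, 0]) cube([219, 4312, 2390]);
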